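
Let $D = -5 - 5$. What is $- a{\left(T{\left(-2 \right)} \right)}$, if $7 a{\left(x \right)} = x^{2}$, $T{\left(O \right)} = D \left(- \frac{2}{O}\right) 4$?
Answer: $- \frac{1600}{7} \approx -228.57$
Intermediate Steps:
$D = -10$ ($D = -5 - 5 = -10$)
$T{\left(O \right)} = \frac{80}{O}$ ($T{\left(O \right)} = - 10 \left(- \frac{2}{O}\right) 4 = \frac{20}{O} 4 = \frac{80}{O}$)
$a{\left(x \right)} = \frac{x^{2}}{7}$
$- a{\left(T{\left(-2 \right)} \right)} = - \frac{\left(\frac{80}{-2}\right)^{2}}{7} = - \frac{\left(80 \left(- \frac{1}{2}\right)\right)^{2}}{7} = - \frac{\left(-40\right)^{2}}{7} = - \frac{1600}{7}$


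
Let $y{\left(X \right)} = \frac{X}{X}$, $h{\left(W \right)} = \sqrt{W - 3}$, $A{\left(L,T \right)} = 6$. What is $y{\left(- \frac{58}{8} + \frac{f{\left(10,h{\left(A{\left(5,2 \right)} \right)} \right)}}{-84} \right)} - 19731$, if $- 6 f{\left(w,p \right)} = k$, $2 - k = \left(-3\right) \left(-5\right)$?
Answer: $-19730$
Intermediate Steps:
$k = -13$ ($k = 2 - \left(-3\right) \left(-5\right) = 2 - 15 = -13$)
$h{\left(W \right)} = \sqrt{-3 + W}$
$f{\left(w,p \right)} = \frac{13}{6}$ ($f{\left(w,p \right)} = \left(- \frac{1}{6}\right) \left(-13\right) = \frac{13}{6}$)
$y{\left(X \right)} = 1$
$y{\left(- \frac{58}{8} + \frac{f{\left(10,h{\left(A{\left(5,2 \right)} \right)} \right)}}{-84} \right)} - 19731 = 1 - 19731 = -19730$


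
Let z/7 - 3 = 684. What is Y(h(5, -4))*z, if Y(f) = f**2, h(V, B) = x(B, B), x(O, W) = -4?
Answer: 76944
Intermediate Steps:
z = 4809 (z = 21 + 7*684 = 21 + 4788 = 4809)
h(V, B) = -4
Y(h(5, -4))*z = (-4)**2*4809 = 16*4809 = 76944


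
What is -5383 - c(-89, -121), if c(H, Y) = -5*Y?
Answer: -5988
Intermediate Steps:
-5383 - c(-89, -121) = -5383 - (-5)*(-121) = -5383 - 1*605 = -5383 - 605 = -5988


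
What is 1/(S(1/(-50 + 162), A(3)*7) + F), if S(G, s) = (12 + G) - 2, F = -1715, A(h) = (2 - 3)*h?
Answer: -112/190959 ≈ -0.00058651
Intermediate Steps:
A(h) = -h
S(G, s) = 10 + G
1/(S(1/(-50 + 162), A(3)*7) + F) = 1/((10 + 1/(-50 + 162)) - 1715) = 1/((10 + 1/112) - 1715) = 1/(1121/112 - 1715) = 1/(-190959/112) = -112/190959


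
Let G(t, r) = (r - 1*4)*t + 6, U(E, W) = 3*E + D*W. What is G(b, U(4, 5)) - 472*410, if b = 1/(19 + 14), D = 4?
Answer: -6385934/33 ≈ -1.9351e+5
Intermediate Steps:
U(E, W) = 3*E + 4*W
b = 1/33 ≈ 0.030303
G(t, r) = 6 + t*(-4 + r) (G(t, r) = (r - 4)*t + 6 = (-4 + r)*t + 6 = t*(-4 + r) + 6 = 6 + t*(-4 + r))
G(b, U(4, 5)) - 472*410 = (6 - 4*1/33 + (3*4 + 4*5)*(1/33)) - 472*410 = (6 - 4/33 + (12 + 20)*(1/33)) - 193520 = (6 - 4/33 + 32*(1/33)) - 193520 = (6 - 4/33 + 32/33) - 193520 = 226/33 - 193520 = -6385934/33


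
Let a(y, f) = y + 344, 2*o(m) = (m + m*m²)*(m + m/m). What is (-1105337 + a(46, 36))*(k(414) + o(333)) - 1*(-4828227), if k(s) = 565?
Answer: -6813881472115958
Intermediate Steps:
o(m) = (1 + m)*(m + m³)/2 (o(m) = ((m + m*m²)*(m + m/m))/2 = ((m + m³)*(m + 1))/2 = ((m + m³)*(1 + m))/2 = ((1 + m)*(m + m³))/2 = (1 + m)*(m + m³)/2)
a(y, f) = 344 + y
(-1105337 + a(46, 36))*(k(414) + o(333)) - 1*(-4828227) = (-1105337 + (344 + 46))*(565 + (½)*333*(1 + 333 + 333² + 333³)) - 1*(-4828227) = (-1105337 + 390)*(565 + (½)*333*(1 + 333 + 110889 + 36926037)) + 4828227 = -1104947*(565 + (½)*333*37037260) + 4828227 = -1104947*(565 + 6166703790) + 4828227 = -1104947*6166704355 + 4828227 = -6813881476944185 + 4828227 = -6813881472115958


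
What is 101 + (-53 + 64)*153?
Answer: 1784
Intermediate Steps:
101 + (-53 + 64)*153 = 101 + 11*153 = 101 + 1683 = 1784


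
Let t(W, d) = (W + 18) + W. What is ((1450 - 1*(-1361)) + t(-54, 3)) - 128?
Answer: 2593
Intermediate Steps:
t(W, d) = 18 + 2*W (t(W, d) = (18 + W) + W = 18 + 2*W)
((1450 - 1*(-1361)) + t(-54, 3)) - 128 = ((1450 - 1*(-1361)) + (18 + 2*(-54))) - 128 = ((1450 + 1361) + (18 - 108)) - 128 = (2811 - 90) - 128 = 2721 - 128 = 2593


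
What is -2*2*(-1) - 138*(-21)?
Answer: 2902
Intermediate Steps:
-2*2*(-1) - 138*(-21) = -4*(-1) + 2898 = 4 + 2898 = 2902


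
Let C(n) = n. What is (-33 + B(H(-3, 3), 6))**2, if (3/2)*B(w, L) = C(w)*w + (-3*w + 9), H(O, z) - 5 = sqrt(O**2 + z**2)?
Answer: 4153/9 - 700*sqrt(2)/3 ≈ 131.46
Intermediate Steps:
H(O, z) = 5 + sqrt(O**2 + z**2)
B(w, L) = 6 - 2*w + 2*w**2/3 (B(w, L) = 2*(w*w + (-3*w + 9))/3 = 2*(w**2 + (9 - 3*w))/3 = 2*(9 + w**2 - 3*w)/3 = 6 - 2*w + 2*w**2/3)
(-33 + B(H(-3, 3), 6))**2 = (-33 + (6 - 2*(5 + sqrt((-3)**2 + 3**2)) + 2*(5 + sqrt((-3)**2 + 3**2))**2/3))**2 = (-33 + (6 - 2*(5 + sqrt(9 + 9)) + 2*(5 + sqrt(9 + 9))**2/3))**2 = (-33 + (6 - 2*(5 + sqrt(18)) + 2*(5 + sqrt(18))**2/3))**2 = (-33 + (6 - 2*(5 + 3*sqrt(2)) + 2*(5 + 3*sqrt(2))**2/3))**2 = (-33 + (6 + (-10 - 6*sqrt(2)) + 2*(5 + 3*sqrt(2))**2/3))**2 = (-33 + (-4 - 6*sqrt(2) + 2*(5 + 3*sqrt(2))**2/3))**2 = (-37 - 6*sqrt(2) + 2*(5 + 3*sqrt(2))**2/3)**2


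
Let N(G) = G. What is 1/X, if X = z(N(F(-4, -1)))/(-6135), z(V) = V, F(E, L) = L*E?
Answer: -6135/4 ≈ -1533.8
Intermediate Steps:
F(E, L) = E*L
X = -4/6135 (X = -4*(-1)/(-6135) = 4*(-1/6135) = -4/6135 ≈ -0.00065200)
1/X = 1/(-4/6135) = -6135/4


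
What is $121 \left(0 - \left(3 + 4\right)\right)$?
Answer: $-847$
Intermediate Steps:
$121 \left(0 - \left(3 + 4\right)\right) = 121 \left(0 - 7\right) = 121 \left(-7\right) = -847$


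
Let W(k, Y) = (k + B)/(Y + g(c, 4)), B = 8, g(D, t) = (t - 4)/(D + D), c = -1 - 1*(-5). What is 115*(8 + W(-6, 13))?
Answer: 12190/13 ≈ 937.69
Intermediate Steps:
c = 4 (c = -1 + 5 = 4)
g(D, t) = (-4 + t)/(2*D) (g(D, t) = (-4 + t)/((2*D)) = (-4 + t)*(1/(2*D)) = (-4 + t)/(2*D))
W(k, Y) = (8 + k)/Y (W(k, Y) = (k + 8)/(Y + (1/2)*(-4 + 4)/4) = (8 + k)/(Y + (1/2)*(1/4)*0) = (8 + k)/(Y + 0) = (8 + k)/Y)
115*(8 + W(-6, 13)) = 115*(8 + (8 - 6)/13) = 115*(8 + (1/13)*2) = 115*(8 + 2/13) = 115*(106/13) = 12190/13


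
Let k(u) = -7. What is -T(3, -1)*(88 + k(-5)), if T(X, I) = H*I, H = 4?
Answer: 324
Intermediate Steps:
T(X, I) = 4*I
-T(3, -1)*(88 + k(-5)) = -4*(-1)*(88 - 7) = -(-4)*81 = -1*(-324) = 324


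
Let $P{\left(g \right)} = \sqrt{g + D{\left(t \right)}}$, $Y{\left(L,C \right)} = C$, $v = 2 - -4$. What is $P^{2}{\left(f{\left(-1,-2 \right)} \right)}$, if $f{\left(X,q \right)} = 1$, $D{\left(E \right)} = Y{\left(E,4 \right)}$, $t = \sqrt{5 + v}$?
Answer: $5$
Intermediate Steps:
$v = 6$ ($v = 2 + 4 = 6$)
$t = \sqrt{11}$ ($t = \sqrt{5 + 6} = \sqrt{11} \approx 3.3166$)
$D{\left(E \right)} = 4$
$P{\left(g \right)} = \sqrt{4 + g}$ ($P{\left(g \right)} = \sqrt{g + 4} = \sqrt{4 + g}$)
$P^{2}{\left(f{\left(-1,-2 \right)} \right)} = \left(\sqrt{4 + 1}\right)^{2} = \left(\sqrt{5}\right)^{2} = 5$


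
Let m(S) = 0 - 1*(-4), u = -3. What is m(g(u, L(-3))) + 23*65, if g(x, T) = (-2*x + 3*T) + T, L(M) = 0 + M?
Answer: 1499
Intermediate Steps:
L(M) = M
g(x, T) = -2*x + 4*T
m(S) = 4 (m(S) = 0 + 4 = 4)
m(g(u, L(-3))) + 23*65 = 4 + 23*65 = 4 + 1495 = 1499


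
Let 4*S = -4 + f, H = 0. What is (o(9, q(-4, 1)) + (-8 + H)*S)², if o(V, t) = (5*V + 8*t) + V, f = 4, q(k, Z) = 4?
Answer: 7396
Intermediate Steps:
o(V, t) = 6*V + 8*t
S = 0 (S = (-4 + 4)/4 = (¼)*0 = 0)
(o(9, q(-4, 1)) + (-8 + H)*S)² = ((6*9 + 8*4) + (-8 + 0)*0)² = ((54 + 32) - 8*0)² = (86 + 0)² = 86² = 7396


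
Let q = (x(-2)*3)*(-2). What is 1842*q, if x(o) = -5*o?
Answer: -110520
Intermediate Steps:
q = -60 (q = (-5*(-2)*3)*(-2) = (10*3)*(-2) = 30*(-2) = -60)
1842*q = 1842*(-60) = -110520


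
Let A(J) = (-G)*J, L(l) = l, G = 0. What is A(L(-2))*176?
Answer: 0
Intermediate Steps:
A(J) = 0 (A(J) = (-1*0)*J = 0*J = 0)
A(L(-2))*176 = 0*176 = 0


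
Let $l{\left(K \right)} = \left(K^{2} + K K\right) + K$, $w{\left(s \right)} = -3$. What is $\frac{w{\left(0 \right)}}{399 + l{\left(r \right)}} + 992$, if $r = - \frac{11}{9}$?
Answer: $\frac{32202061}{32462} \approx 991.99$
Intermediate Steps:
$r = - \frac{11}{9}$ ($r = \left(-11\right) \frac{1}{9} = - \frac{11}{9} \approx -1.2222$)
$l{\left(K \right)} = K + 2 K^{2}$ ($l{\left(K \right)} = \left(K^{2} + K^{2}\right) + K = 2 K^{2} + K = K + 2 K^{2}$)
$\frac{w{\left(0 \right)}}{399 + l{\left(r \right)}} + 992 = \frac{1}{399 - \frac{11 \left(1 + 2 \left(- \frac{11}{9}\right)\right)}{9}} \left(-3\right) + 992 = \frac{1}{399 - \frac{11 \left(1 - \frac{22}{9}\right)}{9}} \left(-3\right) + 992 = \frac{1}{399 - - \frac{143}{81}} \left(-3\right) + 992 = \frac{1}{399 + \frac{143}{81}} \left(-3\right) + 992 = \frac{1}{\frac{32462}{81}} \left(-3\right) + 992 = \frac{81}{32462} \left(-3\right) + 992 = - \frac{243}{32462} + 992 = \frac{32202061}{32462}$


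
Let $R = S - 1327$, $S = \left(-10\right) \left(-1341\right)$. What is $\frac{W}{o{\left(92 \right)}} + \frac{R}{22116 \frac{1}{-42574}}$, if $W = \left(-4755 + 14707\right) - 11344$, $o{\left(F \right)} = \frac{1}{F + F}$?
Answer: $- \frac{3089474245}{11058} \approx -2.7939 \cdot 10^{5}$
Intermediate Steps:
$o{\left(F \right)} = \frac{1}{2 F}$
$S = 13410$
$R = 12083$ ($R = 13410 - 1327 = 12083$)
$W = -1392$ ($W = 9952 - 11344 = -1392$)
$\frac{W}{o{\left(92 \right)}} + \frac{R}{22116 \frac{1}{-42574}} = - \frac{1392}{\frac{1}{2} \cdot \frac{1}{92}} + \frac{12083}{22116 \frac{1}{-42574}} = - \frac{1392}{\frac{1}{2} \cdot \frac{1}{92}} + \frac{12083}{22116 \left(- \frac{1}{42574}\right)} = - 1392 \frac{1}{\frac{1}{184}} + \frac{12083}{- \frac{11058}{21287}} = \left(-1392\right) 184 + 12083 \left(- \frac{21287}{11058}\right) = -256128 - \frac{257210821}{11058} = - \frac{3089474245}{11058}$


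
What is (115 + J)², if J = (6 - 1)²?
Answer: 19600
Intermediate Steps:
J = 25 (J = 5² = 25)
(115 + J)² = (115 + 25)² = 140² = 19600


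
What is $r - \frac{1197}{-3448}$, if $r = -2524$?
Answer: $- \frac{8701555}{3448} \approx -2523.7$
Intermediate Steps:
$r - \frac{1197}{-3448} = -2524 - \frac{1197}{-3448} = -2524 - - \frac{1197}{3448} = -2524 + \frac{1197}{3448} = - \frac{8701555}{3448}$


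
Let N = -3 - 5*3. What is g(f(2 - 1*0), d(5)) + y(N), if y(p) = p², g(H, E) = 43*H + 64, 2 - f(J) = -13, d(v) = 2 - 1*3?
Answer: 1033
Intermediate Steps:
d(v) = -1 (d(v) = 2 - 3 = -1)
f(J) = 15 (f(J) = 2 - 1*(-13) = 2 + 13 = 15)
g(H, E) = 64 + 43*H
N = -18 (N = -3 - 15 = -18)
g(f(2 - 1*0), d(5)) + y(N) = (64 + 43*15) + (-18)² = (64 + 645) + 324 = 709 + 324 = 1033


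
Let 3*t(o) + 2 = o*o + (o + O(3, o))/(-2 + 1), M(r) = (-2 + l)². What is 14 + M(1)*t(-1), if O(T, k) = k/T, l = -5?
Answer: 175/9 ≈ 19.444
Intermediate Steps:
M(r) = 49 (M(r) = (-2 - 5)² = (-7)² = 49)
t(o) = -⅔ - 4*o/9 + o²/3 (t(o) = -⅔ + (o*o + (o + o/3)/(-2 + 1))/3 = -⅔ + (o² + (o + o*(⅓))/(-1))/3 = -⅔ + (o² + (o + o/3)*(-1))/3 = -⅔ + (o² + (4*o/3)*(-1))/3 = -⅔ + (o² - 4*o/3)/3 = -⅔ + (-4*o/9 + o²/3) = -⅔ - 4*o/9 + o²/3)
14 + M(1)*t(-1) = 14 + 49*(-⅔ - 4/9*(-1) + (⅓)*(-1)²) = 14 + 49*(-⅔ + 4/9 + (⅓)*1) = 14 + 49*(-⅔ + 4/9 + ⅓) = 14 + 49*(⅑) = 14 + 49/9 = 175/9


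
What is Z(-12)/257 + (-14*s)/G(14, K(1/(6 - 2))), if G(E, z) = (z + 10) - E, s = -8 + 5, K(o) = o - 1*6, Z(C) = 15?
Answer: -14197/3341 ≈ -4.2493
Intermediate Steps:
K(o) = -6 + o (K(o) = o - 6 = -6 + o)
s = -3
G(E, z) = 10 + z - E (G(E, z) = (10 + z) - E = 10 + z - E)
Z(-12)/257 + (-14*s)/G(14, K(1/(6 - 2))) = 15/257 + (-14*(-3))/(10 + (-6 + 1/(6 - 2)) - 1*14) = 15*(1/257) + 42/(10 + (-6 + 1/4) - 14) = 15/257 + 42/(10 + (-6 + ¼) - 14) = 15/257 + 42/(10 - 23/4 - 14) = 15/257 + 42/(-39/4) = 15/257 + 42*(-4/39) = 15/257 - 56/13 = -14197/3341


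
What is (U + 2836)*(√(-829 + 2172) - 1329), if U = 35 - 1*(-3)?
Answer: -3819546 + 2874*√1343 ≈ -3.7142e+6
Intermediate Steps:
U = 38 (U = 35 + 3 = 38)
(U + 2836)*(√(-829 + 2172) - 1329) = (38 + 2836)*(√(-829 + 2172) - 1329) = 2874*(√1343 - 1329) = 2874*(-1329 + √1343) = -3819546 + 2874*√1343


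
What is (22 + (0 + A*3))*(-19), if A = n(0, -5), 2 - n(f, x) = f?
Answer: -532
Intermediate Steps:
n(f, x) = 2 - f
A = 2 (A = 2 - 1*0 = 2 + 0 = 2)
(22 + (0 + A*3))*(-19) = (22 + (0 + 2*3))*(-19) = (22 + (0 + 6))*(-19) = (22 + 6)*(-19) = 28*(-19) = -532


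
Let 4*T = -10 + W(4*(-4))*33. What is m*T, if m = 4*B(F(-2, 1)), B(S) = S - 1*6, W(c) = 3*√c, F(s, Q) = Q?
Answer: 50 - 1980*I ≈ 50.0 - 1980.0*I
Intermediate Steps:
B(S) = -6 + S (B(S) = S - 6 = -6 + S)
m = -20 (m = 4*(-6 + 1) = 4*(-5) = -20)
T = -5/2 + 99*I (T = (-10 + (3*√(4*(-4)))*33)/4 = (-10 + (3*√(-16))*33)/4 = (-10 + (3*(4*I))*33)/4 = (-10 + (12*I)*33)/4 = (-10 + 396*I)/4 = -5/2 + 99*I ≈ -2.5 + 99.0*I)
m*T = -20*(-5/2 + 99*I) = 50 - 1980*I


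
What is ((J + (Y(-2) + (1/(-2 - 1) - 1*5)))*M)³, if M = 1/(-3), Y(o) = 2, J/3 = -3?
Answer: 50653/729 ≈ 69.483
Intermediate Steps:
J = -9 (J = 3*(-3) = -9)
M = -⅓ ≈ -0.33333
((J + (Y(-2) + (1/(-2 - 1) - 1*5)))*M)³ = ((-9 + (2 + (1/(-2 - 1) - 1*5)))*(-⅓))³ = ((-9 + (2 + (1/(-3) - 5)))*(-⅓))³ = ((-9 + (2 + (-⅓ - 5)))*(-⅓))³ = ((-9 + (2 - 16/3))*(-⅓))³ = ((-9 - 10/3)*(-⅓))³ = (-37/3*(-⅓))³ = (37/9)³ = 50653/729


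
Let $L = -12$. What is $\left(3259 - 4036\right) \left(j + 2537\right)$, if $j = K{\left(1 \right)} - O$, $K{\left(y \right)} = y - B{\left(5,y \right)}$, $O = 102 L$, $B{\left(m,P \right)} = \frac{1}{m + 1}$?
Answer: $- \frac{5845889}{2} \approx -2.9229 \cdot 10^{6}$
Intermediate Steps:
$B{\left(m,P \right)} = \frac{1}{1 + m}$
$O = -1224$ ($O = 102 \left(-12\right) = -1224$)
$K{\left(y \right)} = - \frac{1}{6} + y$ ($K{\left(y \right)} = y - \frac{1}{1 + 5} = y - \frac{1}{6} = - \frac{1}{6} + y$)
$j = \frac{7349}{6}$ ($j = \left(- \frac{1}{6} + 1\right) - -1224 = \frac{5}{6} + 1224 = \frac{7349}{6} \approx 1224.8$)
$\left(3259 - 4036\right) \left(j + 2537\right) = \left(3259 - 4036\right) \left(\frac{7349}{6} + 2537\right) = \left(-777\right) \frac{22571}{6} = - \frac{5845889}{2}$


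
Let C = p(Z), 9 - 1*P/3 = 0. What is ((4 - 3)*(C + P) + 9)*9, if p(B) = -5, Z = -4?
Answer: 279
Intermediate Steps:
P = 27 (P = 27 - 3*0 = 27 + 0 = 27)
C = -5
((4 - 3)*(C + P) + 9)*9 = ((4 - 3)*(-5 + 27) + 9)*9 = (1*22 + 9)*9 = (22 + 9)*9 = 31*9 = 279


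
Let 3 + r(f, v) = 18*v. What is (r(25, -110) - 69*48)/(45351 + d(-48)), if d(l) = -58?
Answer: -5295/45293 ≈ -0.11691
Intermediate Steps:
r(f, v) = -3 + 18*v
(r(25, -110) - 69*48)/(45351 + d(-48)) = ((-3 + 18*(-110)) - 69*48)/(45351 - 58) = ((-3 - 1980) - 3312)/45293 = (-1983 - 3312)*(1/45293) = -5295*1/45293 = -5295/45293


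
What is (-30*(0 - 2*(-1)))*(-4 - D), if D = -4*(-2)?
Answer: 720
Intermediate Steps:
D = 8
(-30*(0 - 2*(-1)))*(-4 - D) = (-30*(0 - 2*(-1)))*(-4 - 1*8) = (-30*(0 + 2))*(-4 - 8) = -30*2*(-12) = -60*(-12) = 720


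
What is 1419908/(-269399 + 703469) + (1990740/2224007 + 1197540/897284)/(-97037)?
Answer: 4909899054000609728483/1500980946241622839695 ≈ 3.2711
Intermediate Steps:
1419908/(-269399 + 703469) + (1990740/2224007 + 1197540/897284)/(-97037) = 1419908/434070 + (1990740*(1/2224007) + 1197540*(1/897284))*(-1/97037) = 1419908*(1/434070) + (1990740/2224007 + 299385/224321)*(-1/97037) = 101422/31005 + (1112399123235/498891474247)*(-1/97037) = 101422/31005 - 1112399123235/48410931986506139 = 4909899054000609728483/1500980946241622839695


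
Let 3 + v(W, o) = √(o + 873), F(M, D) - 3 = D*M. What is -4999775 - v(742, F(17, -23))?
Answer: -4999772 - √485 ≈ -4.9998e+6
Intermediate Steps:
F(M, D) = 3 + D*M
v(W, o) = -3 + √(873 + o) (v(W, o) = -3 + √(o + 873) = -3 + √(873 + o))
-4999775 - v(742, F(17, -23)) = -4999775 - (-3 + √(873 + (3 - 23*17))) = -4999775 - (-3 + √(873 + (3 - 391))) = -4999775 - (-3 + √(873 - 388)) = -4999775 - (-3 + √485) = -4999775 + (3 - √485) = -4999772 - √485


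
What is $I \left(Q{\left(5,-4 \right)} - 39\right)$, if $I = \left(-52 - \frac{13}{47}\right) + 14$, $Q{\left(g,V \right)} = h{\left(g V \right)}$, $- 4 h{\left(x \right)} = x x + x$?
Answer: $\frac{241066}{47} \approx 5129.1$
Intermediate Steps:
$h{\left(x \right)} = - \frac{x}{4} - \frac{x^{2}}{4}$ ($h{\left(x \right)} = - \frac{x x + x}{4} = - \frac{x^{2} + x}{4} = - \frac{x + x^{2}}{4} = - \frac{x}{4} - \frac{x^{2}}{4}$)
$Q{\left(g,V \right)} = - \frac{V g \left(1 + V g\right)}{4}$ ($Q{\left(g,V \right)} = - \frac{g V \left(1 + g V\right)}{4} = - \frac{V g \left(1 + V g\right)}{4}$)
$I = - \frac{1799}{47}$ ($I = \left(-52 - \frac{13}{47}\right) + 14 = - \frac{2457}{47} + 14 = - \frac{1799}{47} \approx -38.277$)
$I \left(Q{\left(5,-4 \right)} - 39\right) = - \frac{1799 \left(\left(- \frac{1}{4}\right) \left(-4\right) 5 \left(1 - 20\right) - 39\right)}{47} = - \frac{1799 \left(\left(- \frac{1}{4}\right) \left(-4\right) 5 \left(-19\right) - 39\right)}{47} = - \frac{1799 \left(-95 - 39\right)}{47} = \left(- \frac{1799}{47}\right) \left(-134\right) = \frac{241066}{47}$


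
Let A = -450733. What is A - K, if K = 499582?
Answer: -950315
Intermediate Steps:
A - K = -450733 - 1*499582 = -450733 - 499582 = -950315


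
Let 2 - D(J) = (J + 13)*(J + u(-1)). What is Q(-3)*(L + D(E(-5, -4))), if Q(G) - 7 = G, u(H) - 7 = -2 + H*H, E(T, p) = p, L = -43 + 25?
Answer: -136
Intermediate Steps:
L = -18
u(H) = 5 + H**2 (u(H) = 7 + (-2 + H*H) = 7 + (-2 + H**2) = 5 + H**2)
Q(G) = 7 + G
D(J) = 2 - (6 + J)*(13 + J) (D(J) = 2 - (J + 13)*(J + (5 + (-1)**2)) = 2 - (13 + J)*(J + (5 + 1)) = 2 - (13 + J)*(J + 6) = 2 - (13 + J)*(6 + J) = 2 - (6 + J)*(13 + J))
Q(-3)*(L + D(E(-5, -4))) = (7 - 3)*(-18 + (-76 - 1*(-4)**2 - 19*(-4))) = 4*(-18 + (-76 - 1*16 + 76)) = 4*(-18 + (-76 - 16 + 76)) = 4*(-18 - 16) = 4*(-34) = -136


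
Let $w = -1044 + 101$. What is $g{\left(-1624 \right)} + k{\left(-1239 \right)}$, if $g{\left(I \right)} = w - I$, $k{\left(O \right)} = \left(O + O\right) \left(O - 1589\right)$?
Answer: $7008465$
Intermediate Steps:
$w = -943$
$k{\left(O \right)} = 2 O \left(-1589 + O\right)$
$g{\left(I \right)} = -943 - I$
$g{\left(-1624 \right)} + k{\left(-1239 \right)} = \left(-943 - -1624\right) + 2 \left(-1239\right) \left(-1589 - 1239\right) = \left(-943 + 1624\right) + 2 \left(-1239\right) \left(-2828\right) = 681 + 7007784 = 7008465$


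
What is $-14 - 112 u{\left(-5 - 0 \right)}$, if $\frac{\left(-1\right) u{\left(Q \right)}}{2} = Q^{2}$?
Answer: $5586$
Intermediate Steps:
$u{\left(Q \right)} = - 2 Q^{2}$
$-14 - 112 u{\left(-5 - 0 \right)} = -14 - 112 \left(- 2 \left(-5 - 0\right)^{2}\right) = -14 - 112 \left(- 2 \left(-5 + 0\right)^{2}\right) = -14 - 112 \left(- 2 \left(-5\right)^{2}\right) = -14 - 112 \left(\left(-2\right) 25\right) = -14 - -5600 = -14 + 5600 = 5586$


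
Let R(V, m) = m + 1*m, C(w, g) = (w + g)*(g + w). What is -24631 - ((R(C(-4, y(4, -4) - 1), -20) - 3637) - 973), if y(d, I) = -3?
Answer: -19981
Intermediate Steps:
C(w, g) = (g + w)² (C(w, g) = (g + w)*(g + w) = (g + w)²)
R(V, m) = 2*m (R(V, m) = m + m = 2*m)
-24631 - ((R(C(-4, y(4, -4) - 1), -20) - 3637) - 973) = -24631 - ((2*(-20) - 3637) - 973) = -24631 - ((-40 - 3637) - 973) = -24631 - (-3677 - 973) = -24631 - 1*(-4650) = -24631 + 4650 = -19981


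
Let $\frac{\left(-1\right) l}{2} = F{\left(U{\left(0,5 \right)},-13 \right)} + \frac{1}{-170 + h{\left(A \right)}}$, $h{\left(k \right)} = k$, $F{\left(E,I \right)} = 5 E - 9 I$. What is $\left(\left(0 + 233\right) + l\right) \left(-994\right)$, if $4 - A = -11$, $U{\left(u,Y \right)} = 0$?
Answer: $\frac{152082}{155} \approx 981.17$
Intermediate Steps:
$A = 15$ ($A = 4 - -11 = 4 + 11 = 15$)
$F{\left(E,I \right)} = - 9 I + 5 E$
$l = - \frac{36268}{155}$ ($l = - 2 \left(\left(\left(-9\right) \left(-13\right) + 5 \cdot 0\right) + \frac{1}{-170 + 15}\right) = - 2 \left(\left(117 + 0\right) + \frac{1}{-155}\right) = - 2 \left(117 - \frac{1}{155}\right) = \left(-2\right) \frac{18134}{155} = - \frac{36268}{155} \approx -233.99$)
$\left(\left(0 + 233\right) + l\right) \left(-994\right) = \left(\left(0 + 233\right) - \frac{36268}{155}\right) \left(-994\right) = \left(233 - \frac{36268}{155}\right) \left(-994\right) = \left(- \frac{153}{155}\right) \left(-994\right) = \frac{152082}{155}$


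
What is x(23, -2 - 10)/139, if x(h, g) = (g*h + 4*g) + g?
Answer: -336/139 ≈ -2.4173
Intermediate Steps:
x(h, g) = 5*g + g*h (x(h, g) = (4*g + g*h) + g = 5*g + g*h)
x(23, -2 - 10)/139 = ((-2 - 10)*(5 + 23))/139 = -12*28*(1/139) = -336*1/139 = -336/139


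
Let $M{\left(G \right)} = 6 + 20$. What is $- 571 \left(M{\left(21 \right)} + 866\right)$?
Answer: $-509332$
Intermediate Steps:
$M{\left(G \right)} = 26$
$- 571 \left(M{\left(21 \right)} + 866\right) = - 571 \left(26 + 866\right) = \left(-571\right) 892 = -509332$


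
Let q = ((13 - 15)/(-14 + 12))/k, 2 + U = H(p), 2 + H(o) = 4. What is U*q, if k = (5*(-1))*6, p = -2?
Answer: 0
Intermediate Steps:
H(o) = 2 (H(o) = -2 + 4 = 2)
U = 0 (U = -2 + 2 = 0)
k = -30 (k = -5*6 = -30)
q = -1/30 (q = ((13 - 15)/(-14 + 12))/(-30) = -2/(-2)*(-1/30) = -2*(-½)*(-1/30) = 1*(-1/30) = -1/30 ≈ -0.033333)
U*q = 0*(-1/30) = 0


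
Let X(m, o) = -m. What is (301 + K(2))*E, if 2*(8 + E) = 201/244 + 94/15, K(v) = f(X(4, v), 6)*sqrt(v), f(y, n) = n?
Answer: -9815309/7320 - 32609*sqrt(2)/1220 ≈ -1378.7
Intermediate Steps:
K(v) = 6*sqrt(v)
E = -32609/7320 (E = -8 + (201/244 + 94/15)/2 = -8 + (1/2)*(25951/3660) = -8 + 25951/7320 = -32609/7320 ≈ -4.4548)
(301 + K(2))*E = (301 + 6*sqrt(2))*(-32609/7320) = -9815309/7320 - 32609*sqrt(2)/1220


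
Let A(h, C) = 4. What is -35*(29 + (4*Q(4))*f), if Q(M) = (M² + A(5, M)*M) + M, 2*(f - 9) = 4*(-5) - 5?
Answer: 16625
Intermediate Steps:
f = -7/2 (f = 9 + (4*(-5) - 5)/2 = 9 + (-20 - 5)/2 = 9 + (½)*(-25) = 9 - 25/2 = -7/2 ≈ -3.5000)
Q(M) = M² + 5*M (Q(M) = (M² + 4*M) + M = M² + 5*M)
-35*(29 + (4*Q(4))*f) = -35*(29 + (4*(4*(5 + 4)))*(-7/2)) = -35*(29 + (4*(4*9))*(-7/2)) = -35*(29 + (4*36)*(-7/2)) = -35*(29 + 144*(-7/2)) = -35*(29 - 504) = -35*(-475) = 16625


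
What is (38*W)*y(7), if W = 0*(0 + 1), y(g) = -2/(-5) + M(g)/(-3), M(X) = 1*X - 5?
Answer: 0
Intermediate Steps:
M(X) = -5 + X (M(X) = X - 5 = -5 + X)
y(g) = 31/15 - g/3 (y(g) = -2/(-5) + (-5 + g)/(-3) = -2*(-1/5) + (-5 + g)*(-1/3) = 2/5 + (5/3 - g/3) = 31/15 - g/3)
W = 0 (W = 0*1 = 0)
(38*W)*y(7) = (38*0)*(31/15 - 1/3*7) = 0*(31/15 - 7/3) = 0*(-4/15) = 0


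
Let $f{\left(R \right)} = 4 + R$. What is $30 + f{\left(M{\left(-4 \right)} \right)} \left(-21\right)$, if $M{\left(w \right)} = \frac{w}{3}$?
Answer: $-26$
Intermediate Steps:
$M{\left(w \right)} = \frac{w}{3}$ ($M{\left(w \right)} = w \frac{1}{3} = \frac{w}{3}$)
$30 + f{\left(M{\left(-4 \right)} \right)} \left(-21\right) = 30 + \left(4 + \frac{1}{3} \left(-4\right)\right) \left(-21\right) = 30 + \left(4 - \frac{4}{3}\right) \left(-21\right) = 30 + \frac{8}{3} \left(-21\right) = 30 - 56 = -26$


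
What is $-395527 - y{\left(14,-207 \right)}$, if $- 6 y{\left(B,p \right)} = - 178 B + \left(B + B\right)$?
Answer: $- \frac{1187813}{3} \approx -3.9594 \cdot 10^{5}$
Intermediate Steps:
$y{\left(B,p \right)} = \frac{88 B}{3}$ ($y{\left(B,p \right)} = - \frac{- 178 B + \left(B + B\right)}{6} = - \frac{- 178 B + 2 B}{6} = - \frac{\left(-176\right) B}{6} = \frac{88 B}{3}$)
$-395527 - y{\left(14,-207 \right)} = -395527 - \frac{88}{3} \cdot 14 = -395527 - \frac{1232}{3} = - \frac{1187813}{3}$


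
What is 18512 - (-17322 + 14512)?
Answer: 21322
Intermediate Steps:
18512 - (-17322 + 14512) = 18512 - 1*(-2810) = 18512 + 2810 = 21322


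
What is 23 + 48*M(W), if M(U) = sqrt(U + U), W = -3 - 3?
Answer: 23 + 96*I*sqrt(3) ≈ 23.0 + 166.28*I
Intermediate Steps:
W = -6
M(U) = sqrt(2)*sqrt(U) (M(U) = sqrt(2*U) = sqrt(2)*sqrt(U))
23 + 48*M(W) = 23 + 48*(sqrt(2)*sqrt(-6)) = 23 + 48*(sqrt(2)*(I*sqrt(6))) = 23 + 48*(2*I*sqrt(3)) = 23 + 96*I*sqrt(3)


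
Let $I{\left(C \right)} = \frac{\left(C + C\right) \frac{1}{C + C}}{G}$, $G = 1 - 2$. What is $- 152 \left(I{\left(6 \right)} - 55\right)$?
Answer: $8512$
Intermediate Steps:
$G = -1$ ($G = 1 - 2 = -1$)
$I{\left(C \right)} = -1$ ($I{\left(C \right)} = \frac{\left(C + C\right) \frac{1}{C + C}}{-1} = \frac{2 C}{2 C} \left(-1\right) = 2 C \frac{1}{2 C} \left(-1\right) = 1 \left(-1\right) = -1$)
$- 152 \left(I{\left(6 \right)} - 55\right) = - 152 \left(-1 - 55\right) = \left(-152\right) \left(-56\right) = 8512$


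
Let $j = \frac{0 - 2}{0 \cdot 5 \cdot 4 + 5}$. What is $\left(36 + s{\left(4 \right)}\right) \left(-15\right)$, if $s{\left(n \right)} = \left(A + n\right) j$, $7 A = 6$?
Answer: $- \frac{3576}{7} \approx -510.86$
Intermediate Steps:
$A = \frac{6}{7}$ ($A = \frac{1}{7} \cdot 6 = \frac{6}{7} \approx 0.85714$)
$j = - \frac{2}{5}$ ($j = - \frac{2}{0 \cdot 4 + 5} = - \frac{2}{0 + 5} = - \frac{2}{5} \approx -0.4$)
$s{\left(n \right)} = - \frac{12}{35} - \frac{2 n}{5}$ ($s{\left(n \right)} = \left(\frac{6}{7} + n\right) \left(- \frac{2}{5}\right) = - \frac{12}{35} - \frac{2 n}{5}$)
$\left(36 + s{\left(4 \right)}\right) \left(-15\right) = \left(36 - \frac{68}{35}\right) \left(-15\right) = \frac{1192}{35} \left(-15\right) = - \frac{3576}{7}$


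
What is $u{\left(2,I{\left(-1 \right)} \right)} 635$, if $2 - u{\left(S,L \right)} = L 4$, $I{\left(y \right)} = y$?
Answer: $3810$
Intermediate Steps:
$u{\left(S,L \right)} = 2 - 4 L$ ($u{\left(S,L \right)} = 2 - L 4 = 2 - 4 L$)
$u{\left(2,I{\left(-1 \right)} \right)} 635 = \left(2 - -4\right) 635 = \left(2 + 4\right) 635 = 6 \cdot 635 = 3810$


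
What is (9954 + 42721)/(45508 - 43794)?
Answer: 52675/1714 ≈ 30.732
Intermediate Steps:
(9954 + 42721)/(45508 - 43794) = 52675/1714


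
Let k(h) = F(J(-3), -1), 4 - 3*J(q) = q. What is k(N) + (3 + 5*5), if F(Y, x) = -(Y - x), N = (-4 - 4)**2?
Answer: 74/3 ≈ 24.667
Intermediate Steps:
J(q) = 4/3 - q/3
N = 64 (N = (-8)**2 = 64)
F(Y, x) = x - Y
k(h) = -10/3 (k(h) = -1 - (4/3 - 1/3*(-3)) = -1 - (4/3 + 1) = -1 - 1*7/3 = -1 - 7/3 = -10/3)
k(N) + (3 + 5*5) = -10/3 + (3 + 5*5) = -10/3 + (3 + 25) = -10/3 + 28 = 74/3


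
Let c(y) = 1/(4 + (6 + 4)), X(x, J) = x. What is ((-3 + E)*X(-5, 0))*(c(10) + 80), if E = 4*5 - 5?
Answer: -33630/7 ≈ -4804.3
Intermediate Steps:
E = 15 (E = 20 - 5 = 15)
c(y) = 1/14 (c(y) = 1/(4 + 10) = 1/14)
((-3 + E)*X(-5, 0))*(c(10) + 80) = ((-3 + 15)*(-5))*(1/14 + 80) = (12*(-5))*(1121/14) = -60*1121/14 = -33630/7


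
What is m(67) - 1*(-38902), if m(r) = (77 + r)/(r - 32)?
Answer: 1361714/35 ≈ 38906.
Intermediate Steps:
m(r) = (77 + r)/(-32 + r)
m(67) - 1*(-38902) = (77 + 67)/(-32 + 67) - 1*(-38902) = 144/35 + 38902 = 1361714/35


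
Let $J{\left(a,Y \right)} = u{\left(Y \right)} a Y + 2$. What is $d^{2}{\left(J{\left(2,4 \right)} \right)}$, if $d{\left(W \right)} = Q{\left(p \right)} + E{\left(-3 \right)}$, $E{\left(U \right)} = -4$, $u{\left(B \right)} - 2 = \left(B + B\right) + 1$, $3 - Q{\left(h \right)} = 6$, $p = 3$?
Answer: $49$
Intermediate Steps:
$Q{\left(h \right)} = -3$ ($Q{\left(h \right)} = 3 - 6 = -3$)
$u{\left(B \right)} = 3 + 2 B$ ($u{\left(B \right)} = 2 + \left(\left(B + B\right) + 1\right) = 2 + \left(2 B + 1\right) = 2 + \left(1 + 2 B\right) = 3 + 2 B$)
$J{\left(a,Y \right)} = 2 + Y a \left(3 + 2 Y\right)$ ($J{\left(a,Y \right)} = \left(3 + 2 Y\right) a Y + 2 = a \left(3 + 2 Y\right) Y + 2 = Y a \left(3 + 2 Y\right) + 2 = 2 + Y a \left(3 + 2 Y\right)$)
$d{\left(W \right)} = -7$ ($d{\left(W \right)} = -3 - 4 = -7$)
$d^{2}{\left(J{\left(2,4 \right)} \right)} = \left(-7\right)^{2} = 49$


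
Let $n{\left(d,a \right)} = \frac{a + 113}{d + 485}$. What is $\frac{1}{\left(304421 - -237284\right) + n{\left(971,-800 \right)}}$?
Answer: $\frac{1456}{788721793} \approx 1.846 \cdot 10^{-6}$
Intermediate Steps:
$n{\left(d,a \right)} = \frac{113 + a}{485 + d}$
$\frac{1}{\left(304421 - -237284\right) + n{\left(971,-800 \right)}} = \frac{1}{\left(304421 - -237284\right) + \frac{113 - 800}{485 + 971}} = \frac{1}{\left(304421 + 237284\right) + \frac{1}{1456} \left(-687\right)} = \frac{1}{541705 + \frac{1}{1456} \left(-687\right)} = \frac{1}{541705 - \frac{687}{1456}} = \frac{1}{\frac{788721793}{1456}} = \frac{1456}{788721793}$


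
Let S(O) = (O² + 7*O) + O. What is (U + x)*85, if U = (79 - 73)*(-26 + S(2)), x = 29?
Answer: -595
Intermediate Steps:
S(O) = O² + 8*O
U = -36 (U = (79 - 73)*(-26 + 2*(8 + 2)) = 6*(-26 + 2*10) = 6*(-26 + 20) = 6*(-6) = -36)
(U + x)*85 = (-36 + 29)*85 = -7*85 = -595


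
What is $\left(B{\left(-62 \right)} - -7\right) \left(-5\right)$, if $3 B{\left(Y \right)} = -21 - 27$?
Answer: $45$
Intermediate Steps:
$B{\left(Y \right)} = -16$ ($B{\left(Y \right)} = \frac{-21 - 27}{3} = \frac{1}{3} \left(-48\right) = -16$)
$\left(B{\left(-62 \right)} - -7\right) \left(-5\right) = \left(-16 - -7\right) \left(-5\right) = \left(-16 + 7\right) \left(-5\right) = \left(-9\right) \left(-5\right) = 45$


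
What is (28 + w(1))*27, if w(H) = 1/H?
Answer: 783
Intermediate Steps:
w(H) = 1/H
(28 + w(1))*27 = (28 + 1/1)*27 = (28 + 1)*27 = 29*27 = 783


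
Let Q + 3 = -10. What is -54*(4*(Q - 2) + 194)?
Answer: -7236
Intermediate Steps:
Q = -13 (Q = -3 - 10 = -13)
-54*(4*(Q - 2) + 194) = -54*(4*(-13 - 2) + 194) = -54*(4*(-15) + 194) = -54*(-60 + 194) = -54*134 = -7236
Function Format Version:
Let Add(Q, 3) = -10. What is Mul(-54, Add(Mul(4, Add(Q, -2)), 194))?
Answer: -7236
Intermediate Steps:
Q = -13 (Q = Add(-3, -10) = -13)
Mul(-54, Add(Mul(4, Add(Q, -2)), 194)) = Mul(-54, Add(Mul(4, Add(-13, -2)), 194)) = Mul(-54, Add(Mul(4, -15), 194)) = Mul(-54, Add(-60, 194)) = Mul(-54, 134) = -7236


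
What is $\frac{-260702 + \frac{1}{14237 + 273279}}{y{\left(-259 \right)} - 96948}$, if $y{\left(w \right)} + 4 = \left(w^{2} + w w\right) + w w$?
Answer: $- \frac{74955996231}{29985331156} \approx -2.4998$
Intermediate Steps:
$y{\left(w \right)} = -4 + 3 w^{2}$ ($y{\left(w \right)} = -4 + \left(\left(w^{2} + w w\right) + w w\right) = -4 + \left(\left(w^{2} + w^{2}\right) + w^{2}\right) = -4 + \left(2 w^{2} + w^{2}\right) = -4 + 3 w^{2}$)
$\frac{-260702 + \frac{1}{14237 + 273279}}{y{\left(-259 \right)} - 96948} = \frac{-260702 + \frac{1}{14237 + 273279}}{\left(-4 + 3 \left(-259\right)^{2}\right) - 96948} = \frac{-260702 + \frac{1}{287516}}{\left(-4 + 3 \cdot 67081\right) - 96948} = \frac{-260702 + \frac{1}{287516}}{\left(-4 + 201243\right) - 96948} = - \frac{74955996231}{287516 \left(201239 - 96948\right)} = - \frac{74955996231}{287516 \cdot 104291} = \left(- \frac{74955996231}{287516}\right) \frac{1}{104291} = - \frac{74955996231}{29985331156}$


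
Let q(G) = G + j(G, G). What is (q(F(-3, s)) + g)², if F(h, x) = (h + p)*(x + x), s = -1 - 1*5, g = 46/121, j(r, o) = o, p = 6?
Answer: 75099556/14641 ≈ 5129.4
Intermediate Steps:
g = 46/121 (g = 46*(1/121) = 46/121 ≈ 0.38017)
s = -6 (s = -1 - 5 = -6)
F(h, x) = 2*x*(6 + h) (F(h, x) = (h + 6)*(x + x) = (6 + h)*(2*x) = 2*x*(6 + h))
q(G) = 2*G (q(G) = G + G = 2*G)
(q(F(-3, s)) + g)² = (2*(2*(-6)*(6 - 3)) + 46/121)² = (2*(2*(-6)*3) + 46/121)² = (2*(-36) + 46/121)² = (-72 + 46/121)² = (-8666/121)² = 75099556/14641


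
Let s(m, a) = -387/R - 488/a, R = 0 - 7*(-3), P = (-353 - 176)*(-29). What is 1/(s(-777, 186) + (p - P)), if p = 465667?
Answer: 651/293148521 ≈ 2.2207e-6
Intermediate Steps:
P = 15341 (P = -529*(-29) = 15341)
R = 21 (R = 0 + 21 = 21)
s(m, a) = -129/7 - 488/a (s(m, a) = -387/21 - 488/a = -387*1/21 - 488/a = -129/7 - 488/a)
1/(s(-777, 186) + (p - P)) = 1/((-129/7 - 488/186) + (465667 - 1*15341)) = 1/((-129/7 - 488*1/186) + (465667 - 15341)) = 1/((-129/7 - 244/93) + 450326) = 1/(-13705/651 + 450326) = 1/(293148521/651) = 651/293148521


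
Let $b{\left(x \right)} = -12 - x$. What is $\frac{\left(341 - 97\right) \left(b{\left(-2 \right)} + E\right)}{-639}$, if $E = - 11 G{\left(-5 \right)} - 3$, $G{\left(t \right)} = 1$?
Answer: $\frac{1952}{213} \approx 9.1643$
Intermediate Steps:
$E = -14$ ($E = \left(-11\right) 1 - 3 = -11 - 3 = -14$)
$\frac{\left(341 - 97\right) \left(b{\left(-2 \right)} + E\right)}{-639} = \frac{\left(341 - 97\right) \left(\left(-12 - -2\right) - 14\right)}{-639} = 244 \left(\left(-12 + 2\right) - 14\right) \left(- \frac{1}{639}\right) = 244 \left(-10 - 14\right) \left(- \frac{1}{639}\right) = 244 \left(-24\right) \left(- \frac{1}{639}\right) = \left(-5856\right) \left(- \frac{1}{639}\right) = \frac{1952}{213}$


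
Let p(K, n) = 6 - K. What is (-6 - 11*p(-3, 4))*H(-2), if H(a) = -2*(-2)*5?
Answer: -2100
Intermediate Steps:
H(a) = 20 (H(a) = 4*5 = 20)
(-6 - 11*p(-3, 4))*H(-2) = (-6 - 11*(6 - 1*(-3)))*20 = (-6 - 11*(6 + 3))*20 = (-6 - 11*9)*20 = (-6 - 99)*20 = -105*20 = -2100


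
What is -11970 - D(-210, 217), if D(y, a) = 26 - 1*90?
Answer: -11906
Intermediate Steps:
D(y, a) = -64 (D(y, a) = 26 - 90 = -64)
-11970 - D(-210, 217) = -11970 - 1*(-64) = -11970 + 64 = -11906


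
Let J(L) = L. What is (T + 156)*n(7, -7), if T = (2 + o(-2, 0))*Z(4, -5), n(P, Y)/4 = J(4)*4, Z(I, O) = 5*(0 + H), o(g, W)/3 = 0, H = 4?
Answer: 12544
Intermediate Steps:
o(g, W) = 0 (o(g, W) = 3*0 = 0)
Z(I, O) = 20 (Z(I, O) = 5*(0 + 4) = 5*4 = 20)
n(P, Y) = 64 (n(P, Y) = 4*(4*4) = 4*16 = 64)
T = 40 (T = (2 + 0)*20 = 2*20 = 40)
(T + 156)*n(7, -7) = (40 + 156)*64 = 196*64 = 12544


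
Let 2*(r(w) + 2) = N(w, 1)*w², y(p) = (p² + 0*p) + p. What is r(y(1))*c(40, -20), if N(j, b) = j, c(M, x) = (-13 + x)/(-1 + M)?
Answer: -22/13 ≈ -1.6923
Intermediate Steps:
c(M, x) = (-13 + x)/(-1 + M)
y(p) = p + p² (y(p) = (p² + 0) + p = p² + p = p + p²)
r(w) = -2 + w³/2 (r(w) = -2 + (w*w²)/2 = -2 + w³/2)
r(y(1))*c(40, -20) = (-2 + (1*(1 + 1))³/2)*((-13 - 20)/(-1 + 40)) = (-2 + (1*2)³/2)*(-33/39) = (-2 + (½)*2³)*((1/39)*(-33)) = (-2 + (½)*8)*(-11/13) = (-2 + 4)*(-11/13) = 2*(-11/13) = -22/13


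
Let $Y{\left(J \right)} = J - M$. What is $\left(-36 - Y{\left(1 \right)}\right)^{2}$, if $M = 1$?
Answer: $1296$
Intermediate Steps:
$Y{\left(J \right)} = -1 + J$ ($Y{\left(J \right)} = J - 1 = -1 + J$)
$\left(-36 - Y{\left(1 \right)}\right)^{2} = \left(-36 - \left(-1 + 1\right)\right)^{2} = \left(-36 - 0\right)^{2} = \left(-36 + 0\right)^{2} = \left(-36\right)^{2} = 1296$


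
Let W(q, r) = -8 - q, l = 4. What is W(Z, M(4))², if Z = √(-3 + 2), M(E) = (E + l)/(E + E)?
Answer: (8 + I)² ≈ 63.0 + 16.0*I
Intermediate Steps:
M(E) = (4 + E)/(2*E) (M(E) = (E + 4)/(E + E) = (4 + E)/((2*E)) = (4 + E)*(1/(2*E)) = (4 + E)/(2*E))
Z = I (Z = √(-1) = I ≈ 1.0*I)
W(Z, M(4))² = (-8 - I)²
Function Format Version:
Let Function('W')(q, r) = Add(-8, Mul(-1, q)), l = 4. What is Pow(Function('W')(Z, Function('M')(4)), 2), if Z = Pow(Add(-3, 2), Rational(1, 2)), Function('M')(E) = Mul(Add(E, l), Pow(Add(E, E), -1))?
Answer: Pow(Add(8, I), 2) ≈ Add(63.000, Mul(16.000, I))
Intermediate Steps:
Function('M')(E) = Mul(Rational(1, 2), Pow(E, -1), Add(4, E)) (Function('M')(E) = Mul(Add(E, 4), Pow(Add(E, E), -1)) = Mul(Add(4, E), Pow(Mul(2, E), -1)) = Mul(Add(4, E), Mul(Rational(1, 2), Pow(E, -1))) = Mul(Rational(1, 2), Pow(E, -1), Add(4, E)))
Z = I (Z = Pow(-1, Rational(1, 2)) = I ≈ Mul(1.0000, I))
Pow(Function('W')(Z, Function('M')(4)), 2) = Pow(Add(-8, Mul(-1, I)), 2)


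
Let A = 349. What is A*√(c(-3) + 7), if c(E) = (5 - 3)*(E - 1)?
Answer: 349*I ≈ 349.0*I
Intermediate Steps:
c(E) = -2 + 2*E (c(E) = 2*(-1 + E) = -2 + 2*E)
A*√(c(-3) + 7) = 349*√((-2 + 2*(-3)) + 7) = 349*√((-2 - 6) + 7) = 349*√(-8 + 7) = 349*√(-1) = 349*I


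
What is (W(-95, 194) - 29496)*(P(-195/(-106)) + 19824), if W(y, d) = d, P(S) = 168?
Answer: -585805584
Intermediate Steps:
(W(-95, 194) - 29496)*(P(-195/(-106)) + 19824) = (194 - 29496)*(168 + 19824) = -29302*19992 = -585805584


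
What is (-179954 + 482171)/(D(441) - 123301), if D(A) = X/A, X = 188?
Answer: -133277697/54375553 ≈ -2.4511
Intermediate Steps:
D(A) = 188/A
(-179954 + 482171)/(D(441) - 123301) = (-179954 + 482171)/(188/441 - 123301) = 302217/(188*(1/441) - 123301) = 302217/(188/441 - 123301) = 302217/(-54375553/441) = 302217*(-441/54375553) = -133277697/54375553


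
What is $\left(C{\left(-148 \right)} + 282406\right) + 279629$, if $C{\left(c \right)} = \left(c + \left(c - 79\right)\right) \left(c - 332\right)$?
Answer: $742035$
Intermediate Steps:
$C{\left(c \right)} = \left(-332 + c\right) \left(-79 + 2 c\right)$ ($C{\left(c \right)} = \left(c + \left(-79 + c\right)\right) \left(-332 + c\right) = \left(-79 + 2 c\right) \left(-332 + c\right) = \left(-332 + c\right) \left(-79 + 2 c\right)$)
$\left(C{\left(-148 \right)} + 282406\right) + 279629 = \left(\left(26228 - -109964 + 2 \left(-148\right)^{2}\right) + 282406\right) + 279629 = \left(\left(26228 + 109964 + 2 \cdot 21904\right) + 282406\right) + 279629 = \left(\left(26228 + 109964 + 43808\right) + 282406\right) + 279629 = \left(180000 + 282406\right) + 279629 = 462406 + 279629 = 742035$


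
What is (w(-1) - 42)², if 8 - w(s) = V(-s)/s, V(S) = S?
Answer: 1089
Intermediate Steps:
w(s) = 9 (w(s) = 8 - (-s)/s = 8 - 1*(-1) = 8 + 1 = 9)
(w(-1) - 42)² = (9 - 42)² = (-33)² = 1089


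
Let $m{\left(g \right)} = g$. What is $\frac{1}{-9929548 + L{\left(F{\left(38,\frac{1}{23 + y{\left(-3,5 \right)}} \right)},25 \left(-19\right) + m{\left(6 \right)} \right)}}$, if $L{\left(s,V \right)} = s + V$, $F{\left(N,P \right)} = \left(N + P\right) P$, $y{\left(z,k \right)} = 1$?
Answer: $- \frac{576}{5719688879} \approx -1.007 \cdot 10^{-7}$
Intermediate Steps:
$F{\left(N,P \right)} = P \left(N + P\right)$
$L{\left(s,V \right)} = V + s$
$\frac{1}{-9929548 + L{\left(F{\left(38,\frac{1}{23 + y{\left(-3,5 \right)}} \right)},25 \left(-19\right) + m{\left(6 \right)} \right)}} = \frac{1}{-9929548 + \left(\left(25 \left(-19\right) + 6\right) + \frac{38 + \frac{1}{23 + 1}}{23 + 1}\right)} = \frac{1}{-9929548 + \left(\left(-475 + 6\right) + \frac{38 + \frac{1}{24}}{24}\right)} = \frac{1}{-9929548 - \left(469 - \frac{38 + \frac{1}{24}}{24}\right)} = \frac{1}{-9929548 + \left(-469 + \frac{1}{24} \cdot \frac{913}{24}\right)} = \frac{1}{-9929548 + \left(-469 + \frac{913}{576}\right)} = \frac{1}{-9929548 - \frac{269231}{576}} = \frac{1}{- \frac{5719688879}{576}} = - \frac{576}{5719688879}$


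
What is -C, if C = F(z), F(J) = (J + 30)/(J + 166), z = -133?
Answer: 103/33 ≈ 3.1212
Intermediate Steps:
F(J) = (30 + J)/(166 + J)
C = -103/33 (C = (30 - 133)/(166 - 133) = -103/33 ≈ -3.1212)
-C = -1*(-103/33) = 103/33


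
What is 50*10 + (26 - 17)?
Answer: 509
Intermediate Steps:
50*10 + (26 - 17) = 500 + 9 = 509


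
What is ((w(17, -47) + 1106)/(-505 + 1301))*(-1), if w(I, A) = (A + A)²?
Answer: -4971/398 ≈ -12.490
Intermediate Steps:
w(I, A) = 4*A² (w(I, A) = (2*A)² = 4*A²)
((w(17, -47) + 1106)/(-505 + 1301))*(-1) = ((4*(-47)² + 1106)/(-505 + 1301))*(-1) = ((4*2209 + 1106)/796)*(-1) = ((8836 + 1106)*(1/796))*(-1) = (9942*(1/796))*(-1) = (4971/398)*(-1) = -4971/398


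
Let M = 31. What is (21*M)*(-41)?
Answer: -26691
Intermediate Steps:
(21*M)*(-41) = (21*31)*(-41) = 651*(-41) = -26691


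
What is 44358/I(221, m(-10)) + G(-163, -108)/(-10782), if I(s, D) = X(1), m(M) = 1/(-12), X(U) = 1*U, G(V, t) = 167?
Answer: 478267789/10782 ≈ 44358.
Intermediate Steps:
X(U) = U
m(M) = -1/12
I(s, D) = 1
44358/I(221, m(-10)) + G(-163, -108)/(-10782) = 44358/1 + 167/(-10782) = 44358*1 + 167*(-1/10782) = 44358 - 167/10782 = 478267789/10782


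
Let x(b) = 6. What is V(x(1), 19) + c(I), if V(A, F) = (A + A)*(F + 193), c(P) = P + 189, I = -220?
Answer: 2513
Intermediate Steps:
c(P) = 189 + P
V(A, F) = 2*A*(193 + F) (V(A, F) = (2*A)*(193 + F) = 2*A*(193 + F))
V(x(1), 19) + c(I) = 2*6*(193 + 19) + (189 - 220) = 2*6*212 - 31 = 2544 - 31 = 2513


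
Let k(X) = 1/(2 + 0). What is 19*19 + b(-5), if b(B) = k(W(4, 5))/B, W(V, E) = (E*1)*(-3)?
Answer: 3609/10 ≈ 360.90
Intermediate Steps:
W(V, E) = -3*E (W(V, E) = E*(-3) = -3*E)
k(X) = ½ (k(X) = 1/2 = ½)
b(B) = 1/(2*B)
19*19 + b(-5) = 19*19 + (½)/(-5) = 361 + (½)*(-⅕) = 361 - ⅒ = 3609/10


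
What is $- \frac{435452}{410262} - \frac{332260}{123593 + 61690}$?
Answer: $- \frac{36165917506}{12669095691} \approx -2.8547$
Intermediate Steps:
$- \frac{435452}{410262} - \frac{332260}{123593 + 61690} = \left(-435452\right) \frac{1}{410262} - \frac{332260}{185283} = - \frac{217726}{205131} - \frac{332260}{185283} = - \frac{36165917506}{12669095691}$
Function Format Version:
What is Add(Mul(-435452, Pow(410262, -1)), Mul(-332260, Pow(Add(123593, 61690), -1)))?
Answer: Rational(-36165917506, 12669095691) ≈ -2.8547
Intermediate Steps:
Add(Mul(-435452, Pow(410262, -1)), Mul(-332260, Pow(Add(123593, 61690), -1))) = Add(Mul(-435452, Rational(1, 410262)), Mul(-332260, Pow(185283, -1))) = Add(Rational(-217726, 205131), Mul(-332260, Rational(1, 185283))) = Add(Rational(-217726, 205131), Rational(-332260, 185283)) = Rational(-36165917506, 12669095691)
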